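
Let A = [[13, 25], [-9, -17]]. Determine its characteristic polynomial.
xI - A = [[x - 13, -25], [9, x + 17]].

Expanding det(xI - A) along the first row:
det(xI - A) = + (x - 13)·det([[x + 17]]) - (-25)·det([[9]]).

Evaluating gives χ_A(x) = x^2 + 4x + 4 = (x + 2)^2.

χ_A(x) = (x + 2)^2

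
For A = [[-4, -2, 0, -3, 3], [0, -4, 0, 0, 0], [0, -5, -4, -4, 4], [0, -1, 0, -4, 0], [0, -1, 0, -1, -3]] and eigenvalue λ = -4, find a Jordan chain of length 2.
We seek v_1 ∈ ker((A + 4I)^2) \ ker(A + 4I), then set v_{i+1} = (A + 4I) v_i.

One such chain is v_1 = [[3, 1, 4, 1, 1]]^T, v_2 = [[-2, 0, -5, -1, -1]]^T. Check: (A + 4I) v_2 = [[0, 0, 0, 0, 0]]^T = 0.

v_1 = [[3, 1, 4, 1, 1]]^T, v_2 = [[-2, 0, -5, -1, -1]]^T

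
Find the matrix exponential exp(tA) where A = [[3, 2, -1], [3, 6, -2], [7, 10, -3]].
e^{tA} = [[(t + 1)*e^{2*t}, 2*t*e^{2*t}, -t*e^{2*t}], [t*(t + 6)*e^{2*t}/2, (t^2 + 4*t + 1)*e^{2*t}, t*(-t - 4)*e^{2*t}/2], [t*(t + 7)*e^{2*t}, 2*t*(t + 5)*e^{2*t}, (-t^2 - 5*t + 1)*e^{2*t}]]

A has Jordan form J = [[2, 1, 0], [0, 2, 1], [0, 0, 2]] with A = PJP^{-1}, so e^{tA} = P e^{tJ} P^{-1}.

For a Jordan block J_k(λ), e^{tJ_k(λ)} = e^{λt} · (I + tN + t^2 N^2/2! + ... + t^{k-1} N^{k-1}/(k-1)!) where N is the nilpotent superdiagonal part.

Assembling the blocks and conjugating back gives the entries of e^{tA} as shown above.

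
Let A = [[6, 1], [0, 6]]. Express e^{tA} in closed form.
A has Jordan form J = [[6, 1], [0, 6]] with A = PJP^{-1}, so e^{tA} = P e^{tJ} P^{-1}.

For a Jordan block J_k(λ), e^{tJ_k(λ)} = e^{λt} · (I + tN + t^2 N^2/2! + ... + t^{k-1} N^{k-1}/(k-1)!) where N is the nilpotent superdiagonal part.

Assembling the blocks and conjugating back gives the entries of e^{tA} as shown above.

e^{tA} = [[e^{6*t}, t*e^{6*t}], [0, e^{6*t}]]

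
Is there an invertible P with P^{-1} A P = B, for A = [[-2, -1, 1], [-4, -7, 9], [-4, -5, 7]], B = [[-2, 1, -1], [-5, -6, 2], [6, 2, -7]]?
No.

trace(A) = -2 but trace(B) = -15. The trace is a similarity invariant, so A and B are not similar.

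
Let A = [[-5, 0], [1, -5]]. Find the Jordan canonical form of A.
J = [[-5, 1], [0, -5]]

The characteristic polynomial is det(xI - A) = (x + 5)^2, so the eigenvalues are -5 (algebraic multiplicity 2).

For λ = -5: rank(A + 5I) = 1, rank((A + 5I)^2) = 0. The eigenspace has dimension 2 - 1 = 1, so there is 1 Jordan block; the rank sequence gives block sizes [2].

Assembling the blocks gives the Jordan form J above.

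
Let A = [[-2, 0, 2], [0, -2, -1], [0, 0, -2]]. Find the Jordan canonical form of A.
The characteristic polynomial is det(xI - A) = (x + 2)^3, so the eigenvalues are -2 (algebraic multiplicity 3).

For λ = -2: rank(A + 2I) = 1, rank((A + 2I)^2) = 0. The eigenspace has dimension 3 - 1 = 2, so there are 2 Jordan blocks; the rank sequence gives block sizes [2, 1].

Assembling the blocks gives the Jordan form J above.

J = [[-2, 1, 0], [0, -2, 0], [0, 0, -2]]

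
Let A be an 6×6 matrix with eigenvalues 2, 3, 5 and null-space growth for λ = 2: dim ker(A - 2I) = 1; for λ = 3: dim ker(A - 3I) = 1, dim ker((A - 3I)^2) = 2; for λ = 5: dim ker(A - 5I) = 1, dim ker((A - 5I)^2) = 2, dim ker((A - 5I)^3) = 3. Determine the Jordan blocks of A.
λ = 2: successive nullity increments [1] count blocks of size ≥ k; block sizes are [1].
λ = 3: successive nullity increments [1, 1] count blocks of size ≥ k; block sizes are [2].
λ = 5: successive nullity increments [1, 1, 1] count blocks of size ≥ k; block sizes are [3].

Jordan blocks: (2, 1), (3, 2), (5, 3)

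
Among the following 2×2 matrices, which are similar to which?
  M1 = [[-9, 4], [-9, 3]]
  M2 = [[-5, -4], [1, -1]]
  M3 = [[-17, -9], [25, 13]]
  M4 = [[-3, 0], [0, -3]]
Characteristic polynomials: χ_{M1} = (x + 3)^2, χ_{M2} = (x + 3)^2, χ_{M3} = (x + 2)^2, χ_{M4} = (x + 3)^2.

{M1, M2}: invariant factors (x + 3)^2.

{M3}: invariant factors (x + 2)^2.

{M4}: invariant factors x + 3, x + 3.

Matrices are similar if and only if their invariant-factor lists agree; the partition into similarity classes is {M1, M2}, {M3}, {M4}.

3 classes: {M1, M2}, {M3}, {M4}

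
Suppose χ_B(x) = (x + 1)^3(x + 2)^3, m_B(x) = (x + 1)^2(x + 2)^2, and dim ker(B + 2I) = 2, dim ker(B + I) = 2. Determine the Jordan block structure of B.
Jordan blocks: (-2, 2), (-2, 1), (-1, 2), (-1, 1)

λ = -2: algebraic multiplicity 3 (exponent in χ_B), largest block size 2 (exponent in m_B), 2 blocks (geometric multiplicity). These force block sizes [2, 1].
λ = -1: algebraic multiplicity 3 (exponent in χ_B), largest block size 2 (exponent in m_B), 2 blocks (geometric multiplicity). These force block sizes [2, 1].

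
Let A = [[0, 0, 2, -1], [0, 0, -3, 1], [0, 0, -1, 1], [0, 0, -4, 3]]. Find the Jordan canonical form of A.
J = [[0, 0, 0, 0], [0, 0, 0, 0], [0, 0, 1, 1], [0, 0, 0, 1]]

The characteristic polynomial is det(xI - A) = x^2(x - 1)^2, so the eigenvalues are 0 (algebraic multiplicity 2), 1 (algebraic multiplicity 2).

For λ = 0: rank(A) = 2. The eigenspace has dimension 4 - 2 = 2, so there are 2 Jordan blocks; the rank sequence gives block sizes [1, 1].

For λ = 1: rank(A - I) = 3, rank((A - I)^2) = 2. The eigenspace has dimension 4 - 3 = 1, so there is 1 Jordan block; the rank sequence gives block sizes [2].

Assembling the blocks gives the Jordan form J above.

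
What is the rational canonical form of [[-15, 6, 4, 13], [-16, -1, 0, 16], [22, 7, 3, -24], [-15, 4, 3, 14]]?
R = [[0, 0, 0, 5], [1, 0, 0, -9], [0, 1, 0, 4], [0, 0, 1, 1]]

The invariant factors of A (the non-unit diagonal entries of the Smith normal form of xI - A over ℚ[x]) are (x - 1)(x^3 - 4x + 5), each dividing the next. The characteristic polynomial is their product, (x - 1)(x^3 - 4x + 5).

The rational canonical form is the block-diagonal matrix of companion matrices C(f_i):
R = [[0, 0, 0, 5], [1, 0, 0, -9], [0, 1, 0, 4], [0, 0, 1, 1]].

Note the characteristic polynomial does not split into linear factors over ℚ, so A has no Jordan form over ℚ; the rational canonical form exists over any field.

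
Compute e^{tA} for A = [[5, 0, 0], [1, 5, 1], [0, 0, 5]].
e^{tA} = [[e^{5*t}, 0, 0], [t*e^{5*t}, e^{5*t}, t*e^{5*t}], [0, 0, e^{5*t}]]

A has Jordan form J = [[5, 1, 0], [0, 5, 0], [0, 0, 5]] with A = PJP^{-1}, so e^{tA} = P e^{tJ} P^{-1}.

For a Jordan block J_k(λ), e^{tJ_k(λ)} = e^{λt} · (I + tN + t^2 N^2/2! + ... + t^{k-1} N^{k-1}/(k-1)!) where N is the nilpotent superdiagonal part.

Assembling the blocks and conjugating back gives the entries of e^{tA} as shown above.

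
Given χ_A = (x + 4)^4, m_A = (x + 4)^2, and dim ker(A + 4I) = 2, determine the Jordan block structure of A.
λ = -4: algebraic multiplicity 4 (exponent in χ_A), largest block size 2 (exponent in m_A), 2 blocks (geometric multiplicity). These force block sizes [2, 2].

Jordan blocks: (-4, 2), (-4, 2)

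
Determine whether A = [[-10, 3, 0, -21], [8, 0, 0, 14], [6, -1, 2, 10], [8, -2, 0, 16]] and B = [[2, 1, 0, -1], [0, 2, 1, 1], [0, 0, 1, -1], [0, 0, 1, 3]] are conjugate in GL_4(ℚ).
Two matrices over a field are similar if and only if they have the same invariant factors.

Both A and B have characteristic polynomial (x - 2)^4 and minimal polynomial (x - 2)^2. Computing further, both have invariant factors (x - 2)^2, (x - 2)^2. Hence A and B are similar.

Yes.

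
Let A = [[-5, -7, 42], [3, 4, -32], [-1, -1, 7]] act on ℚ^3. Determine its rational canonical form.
R = [[0, 0, -15], [1, 0, -4], [0, 1, 6]]

The invariant factors of A (the non-unit diagonal entries of the Smith normal form of xI - A over ℚ[x]) are (x - 3)(x^2 - 3x - 5), each dividing the next. The characteristic polynomial is their product, (x - 3)(x^2 - 3x - 5).

The rational canonical form is the block-diagonal matrix of companion matrices C(f_i):
R = [[0, 0, -15], [1, 0, -4], [0, 1, 6]].

Note the characteristic polynomial does not split into linear factors over ℚ, so A has no Jordan form over ℚ; the rational canonical form exists over any field.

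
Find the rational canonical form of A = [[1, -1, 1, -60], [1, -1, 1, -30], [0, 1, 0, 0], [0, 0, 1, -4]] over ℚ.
R = [[0, 0, 0, -30], [1, 0, 0, -26], [0, 1, 0, 1], [0, 0, 1, -4]]

The invariant factors of A (the non-unit diagonal entries of the Smith normal form of xI - A over ℚ[x]) are (x + 1)(x + 5)(x^2 - 2x + 6), each dividing the next. The characteristic polynomial is their product, (x + 1)(x + 5)(x^2 - 2x + 6).

The rational canonical form is the block-diagonal matrix of companion matrices C(f_i):
R = [[0, 0, 0, -30], [1, 0, 0, -26], [0, 1, 0, 1], [0, 0, 1, -4]].

Note the characteristic polynomial does not split into linear factors over ℚ, so A has no Jordan form over ℚ; the rational canonical form exists over any field.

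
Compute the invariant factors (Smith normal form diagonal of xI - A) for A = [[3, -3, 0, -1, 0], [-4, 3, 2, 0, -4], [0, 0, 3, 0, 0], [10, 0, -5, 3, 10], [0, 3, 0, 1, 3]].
The Jordan structure of A has elementary divisors (x - 3)^3, (x - 3), (x - 3). Arranging the block sizes at each eigenvalue in decreasing order and taking row products gives the invariant factors.

Invariant factors (smallest first, each dividing the next): x - 3, x - 3, (x - 3)^3.

Check: the last factor (x - 3)^3 is the minimal polynomial, and the product (x - 3)^5 is the characteristic polynomial.

x - 3, x - 3, (x - 3)^3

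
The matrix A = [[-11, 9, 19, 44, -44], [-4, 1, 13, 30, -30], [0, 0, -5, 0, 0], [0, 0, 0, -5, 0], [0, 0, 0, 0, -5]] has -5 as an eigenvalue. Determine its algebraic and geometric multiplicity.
The characteristic polynomial is (x + 5)^5, so the factor x + 5 appears with exponent 5: the algebraic multiplicity is 5.

rank(A + 5I) = 2, so the eigenspace has dimension 5 - 2 = 3: the geometric multiplicity is 3.

Since 3 < 5, A is not diagonalizable.

algebraic multiplicity 5, geometric multiplicity 3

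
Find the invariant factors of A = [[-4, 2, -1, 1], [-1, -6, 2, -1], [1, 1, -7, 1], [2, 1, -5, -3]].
The Jordan structure of A has elementary divisors (x + 5)^2, (x + 5)^2. Arranging the block sizes at each eigenvalue in decreasing order and taking row products gives the invariant factors.

Invariant factors (smallest first, each dividing the next): (x + 5)^2, (x + 5)^2.

Check: the last factor (x + 5)^2 is the minimal polynomial, and the product (x + 5)^4 is the characteristic polynomial.

(x + 5)^2, (x + 5)^2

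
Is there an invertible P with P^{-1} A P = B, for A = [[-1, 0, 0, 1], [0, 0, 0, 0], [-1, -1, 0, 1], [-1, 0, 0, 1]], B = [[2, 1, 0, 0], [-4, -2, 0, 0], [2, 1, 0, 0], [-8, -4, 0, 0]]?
No.

Both have characteristic polynomial x^4 and minimal polynomial x^2. But rank(A) = 2 for A while rank(B) = 1 for B, so the number of Jordan blocks at λ = 0 differs. A and B are not similar.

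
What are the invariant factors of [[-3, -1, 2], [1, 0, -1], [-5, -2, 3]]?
x^3

The Jordan structure of A has elementary divisors x^3. Arranging the block sizes at each eigenvalue in decreasing order and taking row products gives the invariant factors.

Invariant factors (smallest first, each dividing the next): x^3.

Check: the last factor x^3 is the minimal polynomial, and the product x^3 is the characteristic polynomial.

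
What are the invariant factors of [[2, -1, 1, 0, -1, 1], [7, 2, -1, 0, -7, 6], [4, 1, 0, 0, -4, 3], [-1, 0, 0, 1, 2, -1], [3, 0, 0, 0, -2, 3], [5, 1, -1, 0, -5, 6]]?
(x - 1)^2, (x - 4)(x - 1)^3

The Jordan structure of A has elementary divisors (x - 1)^3, (x - 1)^2, (x - 4). Arranging the block sizes at each eigenvalue in decreasing order and taking row products gives the invariant factors.

Invariant factors (smallest first, each dividing the next): (x - 1)^2, (x - 4)(x - 1)^3.

Check: the last factor (x - 4)(x - 1)^3 is the minimal polynomial, and the product (x - 4)(x - 1)^5 is the characteristic polynomial.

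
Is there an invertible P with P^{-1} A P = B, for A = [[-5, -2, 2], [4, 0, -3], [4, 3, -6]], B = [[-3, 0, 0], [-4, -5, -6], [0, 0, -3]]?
Both have characteristic polynomial (x + 3)^2(x + 5), but the minimal polynomial of A is (x + 3)^2(x + 5) while the minimal polynomial of B is (x + 3)(x + 5). The minimal polynomial is a similarity invariant, so A and B are not similar.

No.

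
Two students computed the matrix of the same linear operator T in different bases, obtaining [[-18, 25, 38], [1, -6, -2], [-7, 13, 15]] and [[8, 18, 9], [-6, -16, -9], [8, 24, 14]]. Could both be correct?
No.

trace(A) = -9 but trace(B) = 6. The trace is a similarity invariant, so A and B are not similar.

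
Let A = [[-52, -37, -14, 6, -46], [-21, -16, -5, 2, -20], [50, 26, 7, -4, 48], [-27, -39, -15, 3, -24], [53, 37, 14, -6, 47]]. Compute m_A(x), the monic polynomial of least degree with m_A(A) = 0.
m_A(x) = (x - 1)(x + 3)^3

The characteristic polynomial factors as (x - 1)(x + 3)^4. The minimal polynomial is ∏(x - λ)^{k_λ} where k_λ is the size of the largest Jordan block at λ.

For λ = -3: rank(A + 3I) = 3, and the largest Jordan block has size 3 (the smallest k with rank((A + 3I)^k) = rank((A + 3I)^(k+1))).
For λ = 1: rank(A - I) = 4, and the largest Jordan block has size 1 (the smallest k with rank((A - I)^k) = rank((A - I)^(k+1))).

So m_A(x) = (x - 1)(x + 3)^3.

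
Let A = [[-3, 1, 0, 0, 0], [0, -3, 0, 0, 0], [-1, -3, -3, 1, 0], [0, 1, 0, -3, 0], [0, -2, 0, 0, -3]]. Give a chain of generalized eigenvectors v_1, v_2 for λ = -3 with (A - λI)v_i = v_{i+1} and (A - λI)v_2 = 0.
We seek v_1 ∈ ker((A + 3I)^2) \ ker(A + 3I), then set v_{i+1} = (A + 3I) v_i.

One such chain is v_1 = [[0, 1, 0, 1, 2]]^T, v_2 = [[1, 0, -2, 1, -2]]^T. Check: (A + 3I) v_2 = [[0, 0, 0, 0, 0]]^T = 0.

v_1 = [[0, 1, 0, 1, 2]]^T, v_2 = [[1, 0, -2, 1, -2]]^T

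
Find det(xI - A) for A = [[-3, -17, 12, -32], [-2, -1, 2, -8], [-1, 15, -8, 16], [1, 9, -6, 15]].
xI - A = [[x + 3, 17, -12, 32], [2, x + 1, -2, 8], [1, -15, x + 8, -16], [-1, -9, 6, x - 15]].

Expanding det(xI - A) along the first row:
det(xI - A) = + (x + 3)·det([[x + 1, -2, 8], [-15, x + 8, -16], [-9, 6, x - 15]]) - (17)·det([[2, -2, 8], [1, x + 8, -16], [-1, 6, x - 15]]) + (-12)·det([[2, x + 1, 8], [1, -15, -16], [-1, -9, x - 15]]) - (32)·det([[2, x + 1, -2], [1, -15, x + 8], [-1, -9, 6]]).

Evaluating gives χ_A(x) = x^4 - 3x^3 + 3x^2 - x = x(x - 1)^3.

χ_A(x) = x(x - 1)^3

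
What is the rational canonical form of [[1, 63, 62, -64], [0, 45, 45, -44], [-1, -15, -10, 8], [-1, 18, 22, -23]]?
The invariant factors of A (the non-unit diagonal entries of the Smith normal form of xI - A over ℚ[x]) are (x - 6)(x - 5)(x^2 - 2x - 6), each dividing the next. The characteristic polynomial is their product, (x - 6)(x - 5)(x^2 - 2x - 6).

The rational canonical form is the block-diagonal matrix of companion matrices C(f_i):
R = [[0, 0, 0, 180], [1, 0, 0, -6], [0, 1, 0, -46], [0, 0, 1, 13]].

Note the characteristic polynomial does not split into linear factors over ℚ, so A has no Jordan form over ℚ; the rational canonical form exists over any field.

R = [[0, 0, 0, 180], [1, 0, 0, -6], [0, 1, 0, -46], [0, 0, 1, 13]]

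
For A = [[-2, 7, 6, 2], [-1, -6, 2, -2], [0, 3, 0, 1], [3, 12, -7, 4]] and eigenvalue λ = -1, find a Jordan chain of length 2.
v_1 = [[0, 1, 0, -3]]^T, v_2 = [[1, 1, 0, -3]]^T

We seek v_1 ∈ ker((A + I)^2) \ ker(A + I), then set v_{i+1} = (A + I) v_i.

One such chain is v_1 = [[0, 1, 0, -3]]^T, v_2 = [[1, 1, 0, -3]]^T. Check: (A + I) v_2 = [[0, 0, 0, 0]]^T = 0.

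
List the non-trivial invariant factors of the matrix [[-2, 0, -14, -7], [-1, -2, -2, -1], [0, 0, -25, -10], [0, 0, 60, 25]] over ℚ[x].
(x - 5)(x + 2)^2(x + 5)

The Jordan structure of A has elementary divisors (x + 5), (x + 2)^2, (x - 5). Arranging the block sizes at each eigenvalue in decreasing order and taking row products gives the invariant factors.

Invariant factors (smallest first, each dividing the next): (x - 5)(x + 2)^2(x + 5).

Check: the last factor (x - 5)(x + 2)^2(x + 5) is the minimal polynomial, and the product (x - 5)(x + 2)^2(x + 5) is the characteristic polynomial.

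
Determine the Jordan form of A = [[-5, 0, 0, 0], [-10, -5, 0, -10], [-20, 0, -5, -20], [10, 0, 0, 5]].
J = [[-5, 0, 0, 0], [0, -5, 0, 0], [0, 0, -5, 0], [0, 0, 0, 5]]

The characteristic polynomial is det(xI - A) = (x - 5)(x + 5)^3, so the eigenvalues are -5 (algebraic multiplicity 3), 5 (algebraic multiplicity 1).

For λ = -5: rank(A + 5I) = 1. The eigenspace has dimension 4 - 1 = 3, so there are 3 Jordan blocks; the rank sequence gives block sizes [1, 1, 1].

For λ = 5: algebraic multiplicity 1 gives one 1×1 block.

Assembling the blocks gives the Jordan form J above.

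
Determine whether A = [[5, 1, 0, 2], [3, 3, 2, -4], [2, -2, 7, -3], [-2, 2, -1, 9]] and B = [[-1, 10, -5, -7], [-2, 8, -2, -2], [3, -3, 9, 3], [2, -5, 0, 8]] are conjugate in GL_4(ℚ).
Yes.

Two matrices over a field are similar if and only if they have the same invariant factors.

Both A and B have characteristic polynomial (x - 6)^4 and minimal polynomial (x - 6)^2. Computing further, both have invariant factors (x - 6)^2, (x - 6)^2. Hence A and B are similar.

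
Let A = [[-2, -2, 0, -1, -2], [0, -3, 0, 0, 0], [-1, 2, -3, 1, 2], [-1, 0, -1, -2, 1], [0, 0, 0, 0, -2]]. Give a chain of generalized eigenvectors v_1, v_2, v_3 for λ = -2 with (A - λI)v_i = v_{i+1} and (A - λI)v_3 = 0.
v_1 = [[2, 0, -2, -2, 1]]^T, v_2 = [[0, 0, 0, 1, 0]]^T, v_3 = [[-1, 0, 1, 0, 0]]^T

We seek v_1 ∈ ker((A + 2I)^3) \ ker((A + 2I)^2), then set v_{i+1} = (A + 2I) v_i.

One such chain is v_1 = [[2, 0, -2, -2, 1]]^T, v_2 = [[0, 0, 0, 1, 0]]^T, v_3 = [[-1, 0, 1, 0, 0]]^T. Check: (A + 2I) v_3 = [[0, 0, 0, 0, 0]]^T = 0.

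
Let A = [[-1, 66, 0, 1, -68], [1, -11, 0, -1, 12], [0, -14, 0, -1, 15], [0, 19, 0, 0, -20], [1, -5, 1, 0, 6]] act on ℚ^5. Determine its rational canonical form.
The invariant factors of A (the non-unit diagonal entries of the Smith normal form of xI - A over ℚ[x]) are (x + 3)^2(x^3 - 4x + 4), each dividing the next. The characteristic polynomial is their product, (x + 3)^2(x^3 - 4x + 4).

The rational canonical form is the block-diagonal matrix of companion matrices C(f_i):
R = [[0, 0, 0, 0, -36], [1, 0, 0, 0, 12], [0, 1, 0, 0, 20], [0, 0, 1, 0, -5], [0, 0, 0, 1, -6]].

Note the characteristic polynomial does not split into linear factors over ℚ, so A has no Jordan form over ℚ; the rational canonical form exists over any field.

R = [[0, 0, 0, 0, -36], [1, 0, 0, 0, 12], [0, 1, 0, 0, 20], [0, 0, 1, 0, -5], [0, 0, 0, 1, -6]]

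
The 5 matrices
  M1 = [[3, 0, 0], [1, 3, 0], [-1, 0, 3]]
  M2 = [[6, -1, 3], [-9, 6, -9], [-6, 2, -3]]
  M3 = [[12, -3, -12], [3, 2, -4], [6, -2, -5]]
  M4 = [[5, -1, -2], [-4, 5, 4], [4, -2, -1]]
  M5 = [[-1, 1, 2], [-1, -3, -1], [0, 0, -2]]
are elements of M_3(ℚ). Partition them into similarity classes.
2 classes: {M1, M2, M3, M4}, {M5}

Characteristic polynomials: χ_{M1} = (x - 3)^3, χ_{M2} = (x - 3)^3, χ_{M3} = (x - 3)^3, χ_{M4} = (x - 3)^3, χ_{M5} = (x + 2)^3.

{M1, M2, M3, M4}: invariant factors x - 3, (x - 3)^2.

{M5}: invariant factors (x + 2)^3.

Matrices are similar if and only if their invariant-factor lists agree; the partition into similarity classes is {M1, M2, M3, M4}, {M5}.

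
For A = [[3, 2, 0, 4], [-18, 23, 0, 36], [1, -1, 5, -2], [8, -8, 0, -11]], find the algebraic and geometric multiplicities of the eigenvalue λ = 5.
The characteristic polynomial is (x - 5)^4, so the factor x - 5 appears with exponent 4: the algebraic multiplicity is 4.

rank(A - 5I) = 1, so the eigenspace has dimension 4 - 1 = 3: the geometric multiplicity is 3.

Since 3 < 4, A is not diagonalizable.

algebraic multiplicity 4, geometric multiplicity 3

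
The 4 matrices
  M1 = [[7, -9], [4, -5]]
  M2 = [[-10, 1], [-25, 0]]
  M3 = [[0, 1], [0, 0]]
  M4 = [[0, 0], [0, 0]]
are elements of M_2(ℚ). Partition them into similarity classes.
4 classes: {M1}, {M2}, {M3}, {M4}

Characteristic polynomials: χ_{M1} = (x - 1)^2, χ_{M2} = (x + 5)^2, χ_{M3} = x^2, χ_{M4} = x^2.

{M1}: invariant factors (x - 1)^2.

{M2}: invariant factors (x + 5)^2.

{M3}: invariant factors x^2.

{M4}: invariant factors x, x.

Matrices are similar if and only if their invariant-factor lists agree; the partition into similarity classes is {M1}, {M2}, {M3}, {M4}.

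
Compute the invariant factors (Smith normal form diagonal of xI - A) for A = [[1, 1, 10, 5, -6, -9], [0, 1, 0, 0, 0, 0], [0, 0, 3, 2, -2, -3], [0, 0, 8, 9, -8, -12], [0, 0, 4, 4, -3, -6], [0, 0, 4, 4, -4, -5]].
x - 1, x - 1, (x - 1)^2, (x - 1)^2

The Jordan structure of A has elementary divisors (x - 1)^2, (x - 1)^2, (x - 1), (x - 1). Arranging the block sizes at each eigenvalue in decreasing order and taking row products gives the invariant factors.

Invariant factors (smallest first, each dividing the next): x - 1, x - 1, (x - 1)^2, (x - 1)^2.

Check: the last factor (x - 1)^2 is the minimal polynomial, and the product (x - 1)^6 is the characteristic polynomial.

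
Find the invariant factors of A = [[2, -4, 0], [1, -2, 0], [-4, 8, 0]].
x, x^2

The Jordan structure of A has elementary divisors x^2, x. Arranging the block sizes at each eigenvalue in decreasing order and taking row products gives the invariant factors.

Invariant factors (smallest first, each dividing the next): x, x^2.

Check: the last factor x^2 is the minimal polynomial, and the product x^3 is the characteristic polynomial.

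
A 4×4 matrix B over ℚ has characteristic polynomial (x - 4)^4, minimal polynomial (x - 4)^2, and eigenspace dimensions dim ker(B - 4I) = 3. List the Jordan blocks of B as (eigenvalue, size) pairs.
λ = 4: algebraic multiplicity 4 (exponent in χ_B), largest block size 2 (exponent in m_B), 3 blocks (geometric multiplicity). These force block sizes [2, 1, 1].

Jordan blocks: (4, 2), (4, 1), (4, 1)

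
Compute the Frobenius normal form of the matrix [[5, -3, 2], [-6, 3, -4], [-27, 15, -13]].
The invariant factors of A (the non-unit diagonal entries of the Smith normal form of xI - A over ℚ[x]) are (x + 1)^2(x + 3), each dividing the next. The characteristic polynomial is their product, (x + 1)^2(x + 3).

The rational canonical form is the block-diagonal matrix of companion matrices C(f_i):
R = [[0, 0, -3], [1, 0, -7], [0, 1, -5]].

R = [[0, 0, -3], [1, 0, -7], [0, 1, -5]]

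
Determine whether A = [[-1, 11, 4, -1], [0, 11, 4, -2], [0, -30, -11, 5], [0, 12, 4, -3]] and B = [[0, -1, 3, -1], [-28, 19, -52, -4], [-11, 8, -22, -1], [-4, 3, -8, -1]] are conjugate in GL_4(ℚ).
Yes.

Two matrices over a field are similar if and only if they have the same invariant factors.

Both A and B have characteristic polynomial (x + 1)^4 and minimal polynomial (x + 1)^2. Computing further, both have invariant factors (x + 1)^2, (x + 1)^2. Hence A and B are similar.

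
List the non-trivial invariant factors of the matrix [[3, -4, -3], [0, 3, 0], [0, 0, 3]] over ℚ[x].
The Jordan structure of A has elementary divisors (x - 3)^2, (x - 3). Arranging the block sizes at each eigenvalue in decreasing order and taking row products gives the invariant factors.

Invariant factors (smallest first, each dividing the next): x - 3, (x - 3)^2.

Check: the last factor (x - 3)^2 is the minimal polynomial, and the product (x - 3)^3 is the characteristic polynomial.

x - 3, (x - 3)^2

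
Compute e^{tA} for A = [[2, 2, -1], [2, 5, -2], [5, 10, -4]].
e^{tA} = [[(t + 1)*e^{t}, 2*t*e^{t}, -t*e^{t}], [2*t*e^{t}, (4*t + 1)*e^{t}, -2*t*e^{t}], [5*t*e^{t}, 10*t*e^{t}, (1 - 5*t)*e^{t}]]

A has Jordan form J = [[1, 1, 0], [0, 1, 0], [0, 0, 1]] with A = PJP^{-1}, so e^{tA} = P e^{tJ} P^{-1}.

For a Jordan block J_k(λ), e^{tJ_k(λ)} = e^{λt} · (I + tN + t^2 N^2/2! + ... + t^{k-1} N^{k-1}/(k-1)!) where N is the nilpotent superdiagonal part.

Assembling the blocks and conjugating back gives the entries of e^{tA} as shown above.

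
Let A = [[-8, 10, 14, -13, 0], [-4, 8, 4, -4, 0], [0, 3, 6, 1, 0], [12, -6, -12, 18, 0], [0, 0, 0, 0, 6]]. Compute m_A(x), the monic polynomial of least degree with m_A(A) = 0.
The characteristic polynomial factors as (x - 6)^5. The minimal polynomial is ∏(x - λ)^{k_λ} where k_λ is the size of the largest Jordan block at λ.

For λ = 6: rank(A - 6I) = 2, and the largest Jordan block has size 2 (the smallest k with rank((A - 6I)^k) = rank((A - 6I)^(k+1))).

So m_A(x) = (x - 6)^2.

m_A(x) = (x - 6)^2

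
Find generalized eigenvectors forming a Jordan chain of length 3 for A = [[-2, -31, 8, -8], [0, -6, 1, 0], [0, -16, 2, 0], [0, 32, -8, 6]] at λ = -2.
We seek v_1 ∈ ker((A + 2I)^3) \ ker((A + 2I)^2), then set v_{i+1} = (A + 2I) v_i.

One such chain is v_1 = [[0, 0, 1, 1]]^T, v_2 = [[0, 1, 4, 0]]^T, v_3 = [[1, 0, 0, 0]]^T. Check: (A + 2I) v_3 = [[0, 0, 0, 0]]^T = 0.

v_1 = [[0, 0, 1, 1]]^T, v_2 = [[0, 1, 4, 0]]^T, v_3 = [[1, 0, 0, 0]]^T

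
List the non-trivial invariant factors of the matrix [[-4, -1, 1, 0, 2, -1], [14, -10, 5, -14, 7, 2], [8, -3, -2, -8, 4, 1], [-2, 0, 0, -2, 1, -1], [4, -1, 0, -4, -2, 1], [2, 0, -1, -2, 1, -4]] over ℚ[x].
The Jordan structure of A has elementary divisors (x + 4)^3, (x + 4)^3. Arranging the block sizes at each eigenvalue in decreasing order and taking row products gives the invariant factors.

Invariant factors (smallest first, each dividing the next): (x + 4)^3, (x + 4)^3.

Check: the last factor (x + 4)^3 is the minimal polynomial, and the product (x + 4)^6 is the characteristic polynomial.

(x + 4)^3, (x + 4)^3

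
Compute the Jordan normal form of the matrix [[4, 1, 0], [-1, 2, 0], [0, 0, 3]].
The characteristic polynomial is det(xI - A) = (x - 3)^3, so the eigenvalues are 3 (algebraic multiplicity 3).

For λ = 3: rank(A - 3I) = 1, rank((A - 3I)^2) = 0. The eigenspace has dimension 3 - 1 = 2, so there are 2 Jordan blocks; the rank sequence gives block sizes [2, 1].

Assembling the blocks gives the Jordan form J above.

J = [[3, 1, 0], [0, 3, 0], [0, 0, 3]]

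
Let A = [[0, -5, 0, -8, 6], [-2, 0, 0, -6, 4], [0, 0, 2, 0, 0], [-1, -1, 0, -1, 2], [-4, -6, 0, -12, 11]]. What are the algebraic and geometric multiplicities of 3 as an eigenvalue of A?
The characteristic polynomial is (x - 3)^2(x - 2)^3, so the factor x - 3 appears with exponent 2: the algebraic multiplicity is 2.

rank(A - 3I) = 3, so the eigenspace has dimension 5 - 3 = 2: the geometric multiplicity is 2.

algebraic multiplicity 2, geometric multiplicity 2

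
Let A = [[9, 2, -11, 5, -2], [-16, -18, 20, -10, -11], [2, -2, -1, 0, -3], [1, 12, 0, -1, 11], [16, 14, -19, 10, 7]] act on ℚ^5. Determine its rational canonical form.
R = [[0, -4, 0, 0, 0], [1, 0, 0, 0, 0], [0, 0, 0, 0, -16], [0, 0, 1, 0, -4], [0, 0, 0, 1, -4]]

The invariant factors of A (the non-unit diagonal entries of the Smith normal form of xI - A over ℚ[x]) are x^2 + 4, (x + 4)(x^2 + 4), each dividing the next. The characteristic polynomial is their product, (x + 4)(x^2 + 4)^2.

The rational canonical form is the block-diagonal matrix of companion matrices C(f_i):
R = [[0, -4, 0, 0, 0], [1, 0, 0, 0, 0], [0, 0, 0, 0, -16], [0, 0, 1, 0, -4], [0, 0, 0, 1, -4]].

Note the characteristic polynomial does not split into linear factors over ℚ, so A has no Jordan form over ℚ; the rational canonical form exists over any field.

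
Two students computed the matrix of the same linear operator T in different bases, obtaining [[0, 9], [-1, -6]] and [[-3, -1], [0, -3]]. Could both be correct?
Yes.

Two matrices over a field are similar if and only if they have the same invariant factors.

Both A and B have characteristic polynomial (x + 3)^2 and minimal polynomial (x + 3)^2. Computing further, both have invariant factors (x + 3)^2. Hence A and B are similar.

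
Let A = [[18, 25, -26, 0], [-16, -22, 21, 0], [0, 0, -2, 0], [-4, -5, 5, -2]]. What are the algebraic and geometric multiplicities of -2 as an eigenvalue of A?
algebraic multiplicity 4, geometric multiplicity 2

The characteristic polynomial is (x + 2)^4, so the factor x + 2 appears with exponent 4: the algebraic multiplicity is 4.

rank(A + 2I) = 2, so the eigenspace has dimension 4 - 2 = 2: the geometric multiplicity is 2.

Since 2 < 4, A is not diagonalizable.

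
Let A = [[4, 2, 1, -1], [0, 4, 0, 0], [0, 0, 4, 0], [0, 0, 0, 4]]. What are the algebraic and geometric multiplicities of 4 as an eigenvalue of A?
The characteristic polynomial is (x - 4)^4, so the factor x - 4 appears with exponent 4: the algebraic multiplicity is 4.

rank(A - 4I) = 1, so the eigenspace has dimension 4 - 1 = 3: the geometric multiplicity is 3.

Since 3 < 4, A is not diagonalizable.

algebraic multiplicity 4, geometric multiplicity 3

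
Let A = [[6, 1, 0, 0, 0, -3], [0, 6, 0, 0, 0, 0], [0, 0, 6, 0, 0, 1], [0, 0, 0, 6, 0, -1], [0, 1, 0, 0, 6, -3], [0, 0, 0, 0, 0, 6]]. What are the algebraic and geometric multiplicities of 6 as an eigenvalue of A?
algebraic multiplicity 6, geometric multiplicity 4

The characteristic polynomial is (x - 6)^6, so the factor x - 6 appears with exponent 6: the algebraic multiplicity is 6.

rank(A - 6I) = 2, so the eigenspace has dimension 6 - 2 = 4: the geometric multiplicity is 4.

Since 4 < 6, A is not diagonalizable.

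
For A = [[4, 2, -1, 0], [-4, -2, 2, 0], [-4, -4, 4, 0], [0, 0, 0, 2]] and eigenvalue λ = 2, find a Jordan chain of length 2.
v_1 = [[0, 1, 1, 1]]^T, v_2 = [[1, -2, -2, 0]]^T

We seek v_1 ∈ ker((A - 2I)^2) \ ker(A - 2I), then set v_{i+1} = (A - 2I) v_i.

One such chain is v_1 = [[0, 1, 1, 1]]^T, v_2 = [[1, -2, -2, 0]]^T. Check: (A - 2I) v_2 = [[0, 0, 0, 0]]^T = 0.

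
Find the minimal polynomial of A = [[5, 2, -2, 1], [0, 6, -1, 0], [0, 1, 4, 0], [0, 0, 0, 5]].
m_A(x) = (x - 5)^2

The characteristic polynomial factors as (x - 5)^4. The minimal polynomial is ∏(x - λ)^{k_λ} where k_λ is the size of the largest Jordan block at λ.

For λ = 5: rank(A - 5I) = 2, and the largest Jordan block has size 2 (the smallest k with rank((A - 5I)^k) = rank((A - 5I)^(k+1))).

So m_A(x) = (x - 5)^2.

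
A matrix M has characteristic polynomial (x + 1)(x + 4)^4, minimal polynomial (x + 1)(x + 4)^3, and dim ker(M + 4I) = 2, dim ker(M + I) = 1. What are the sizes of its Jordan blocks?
Jordan blocks: (-4, 3), (-4, 1), (-1, 1)

λ = -4: algebraic multiplicity 4 (exponent in χ_M), largest block size 3 (exponent in m_M), 2 blocks (geometric multiplicity). These force block sizes [3, 1].
λ = -1: algebraic multiplicity 1 (exponent in χ_M), largest block size 1 (exponent in m_M), 1 block (geometric multiplicity). This forces block sizes [1].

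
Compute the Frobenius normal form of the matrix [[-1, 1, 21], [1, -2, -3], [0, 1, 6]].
R = [[0, 0, 24], [1, 0, 14], [0, 1, 3]]

The invariant factors of A (the non-unit diagonal entries of the Smith normal form of xI - A over ℚ[x]) are (x - 6)(x^2 + 3x + 4), each dividing the next. The characteristic polynomial is their product, (x - 6)(x^2 + 3x + 4).

The rational canonical form is the block-diagonal matrix of companion matrices C(f_i):
R = [[0, 0, 24], [1, 0, 14], [0, 1, 3]].

Note the characteristic polynomial does not split into linear factors over ℚ, so A has no Jordan form over ℚ; the rational canonical form exists over any field.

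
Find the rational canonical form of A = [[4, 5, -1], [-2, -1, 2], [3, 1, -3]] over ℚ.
R = [[0, 0, 3], [1, 0, 2], [0, 1, 0]]

The invariant factors of A (the non-unit diagonal entries of the Smith normal form of xI - A over ℚ[x]) are x^3 - 2x - 3, each dividing the next. The characteristic polynomial is their product, x^3 - 2x - 3.

The rational canonical form is the block-diagonal matrix of companion matrices C(f_i):
R = [[0, 0, 3], [1, 0, 2], [0, 1, 0]].

Note the characteristic polynomial does not split into linear factors over ℚ, so A has no Jordan form over ℚ; the rational canonical form exists over any field.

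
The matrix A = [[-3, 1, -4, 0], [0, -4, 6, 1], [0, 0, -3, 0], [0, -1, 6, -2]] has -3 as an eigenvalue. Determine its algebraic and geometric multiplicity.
algebraic multiplicity 4, geometric multiplicity 2

The characteristic polynomial is (x + 3)^4, so the factor x + 3 appears with exponent 4: the algebraic multiplicity is 4.

rank(A + 3I) = 2, so the eigenspace has dimension 4 - 2 = 2: the geometric multiplicity is 2.

Since 2 < 4, A is not diagonalizable.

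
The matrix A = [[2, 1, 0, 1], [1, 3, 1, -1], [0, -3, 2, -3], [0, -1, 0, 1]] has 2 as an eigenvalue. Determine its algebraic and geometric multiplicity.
algebraic multiplicity 4, geometric multiplicity 2

The characteristic polynomial is (x - 2)^4, so the factor x - 2 appears with exponent 4: the algebraic multiplicity is 4.

rank(A - 2I) = 2, so the eigenspace has dimension 4 - 2 = 2: the geometric multiplicity is 2.

Since 2 < 4, A is not diagonalizable.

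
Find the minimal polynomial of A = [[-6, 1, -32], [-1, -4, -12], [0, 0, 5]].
The characteristic polynomial factors as (x - 5)(x + 5)^2. The minimal polynomial is ∏(x - λ)^{k_λ} where k_λ is the size of the largest Jordan block at λ.

For λ = -5: rank(A + 5I) = 2, and the largest Jordan block has size 2 (the smallest k with rank((A + 5I)^k) = rank((A + 5I)^(k+1))).
For λ = 5: rank(A - 5I) = 2, and the largest Jordan block has size 1 (the smallest k with rank((A - 5I)^k) = rank((A - 5I)^(k+1))).

So m_A(x) = (x - 5)(x + 5)^2.

m_A(x) = (x - 5)(x + 5)^2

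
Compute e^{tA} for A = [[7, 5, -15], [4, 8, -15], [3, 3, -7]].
A has Jordan form J = [[2, 0, 0], [0, 3, 1], [0, 0, 3]] with A = PJP^{-1}, so e^{tA} = P e^{tJ} P^{-1}.

For a Jordan block J_k(λ), e^{tJ_k(λ)} = e^{λt} · (I + tN + t^2 N^2/2! + ... + t^{k-1} N^{k-1}/(k-1)!) where N is the nilpotent superdiagonal part.

Assembling the blocks and conjugating back gives the entries of e^{tA} as shown above.

e^{tA} = [[(-5*t*e^{t} + 10*e^{t} - 9)*e^{2*t}, 5*t*e^{3*t}, 15*(1 - e^{t})*e^{2*t}], [(-5*t*e^{t} + 9*e^{t} - 9)*e^{2*t}, (5*t + 1)*e^{3*t}, 15*(1 - e^{t})*e^{2*t}], [3*(-t*e^{t} + 2*e^{t} - 2)*e^{2*t}, 3*t*e^{3*t}, (10 - 9*e^{t})*e^{2*t}]]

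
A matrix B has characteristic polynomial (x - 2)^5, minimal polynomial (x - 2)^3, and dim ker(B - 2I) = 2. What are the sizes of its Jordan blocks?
λ = 2: algebraic multiplicity 5 (exponent in χ_B), largest block size 3 (exponent in m_B), 2 blocks (geometric multiplicity). These force block sizes [3, 2].

Jordan blocks: (2, 3), (2, 2)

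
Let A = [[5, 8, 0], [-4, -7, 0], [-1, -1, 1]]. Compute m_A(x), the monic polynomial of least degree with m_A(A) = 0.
The characteristic polynomial factors as (x - 1)^2(x + 3). The minimal polynomial is ∏(x - λ)^{k_λ} where k_λ is the size of the largest Jordan block at λ.

For λ = -3: rank(A + 3I) = 2, and the largest Jordan block has size 1 (the smallest k with rank((A + 3I)^k) = rank((A + 3I)^(k+1))).
For λ = 1: rank(A - I) = 2, and the largest Jordan block has size 2 (the smallest k with rank((A - I)^k) = rank((A - I)^(k+1))).

So m_A(x) = (x - 1)^2(x + 3).

m_A(x) = (x - 1)^2(x + 3)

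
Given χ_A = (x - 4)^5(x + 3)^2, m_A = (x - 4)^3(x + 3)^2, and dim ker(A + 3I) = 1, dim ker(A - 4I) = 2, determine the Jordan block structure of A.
λ = -3: algebraic multiplicity 2 (exponent in χ_A), largest block size 2 (exponent in m_A), 1 block (geometric multiplicity). This forces block sizes [2].
λ = 4: algebraic multiplicity 5 (exponent in χ_A), largest block size 3 (exponent in m_A), 2 blocks (geometric multiplicity). These force block sizes [3, 2].

Jordan blocks: (-3, 2), (4, 3), (4, 2)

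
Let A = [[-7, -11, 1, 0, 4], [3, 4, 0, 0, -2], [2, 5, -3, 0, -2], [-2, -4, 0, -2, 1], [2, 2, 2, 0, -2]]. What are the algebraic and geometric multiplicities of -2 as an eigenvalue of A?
The characteristic polynomial is (x + 2)^5, so the factor x + 2 appears with exponent 5: the algebraic multiplicity is 5.

rank(A + 2I) = 3, so the eigenspace has dimension 5 - 3 = 2: the geometric multiplicity is 2.

Since 2 < 5, A is not diagonalizable.

algebraic multiplicity 5, geometric multiplicity 2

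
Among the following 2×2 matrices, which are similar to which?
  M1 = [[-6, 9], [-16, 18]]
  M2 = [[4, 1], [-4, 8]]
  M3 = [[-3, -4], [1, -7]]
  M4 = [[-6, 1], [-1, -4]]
Characteristic polynomials: χ_{M1} = (x - 6)^2, χ_{M2} = (x - 6)^2, χ_{M3} = (x + 5)^2, χ_{M4} = (x + 5)^2.

{M1, M2}: invariant factors (x - 6)^2.

{M3, M4}: invariant factors (x + 5)^2.

Matrices are similar if and only if their invariant-factor lists agree; the partition into similarity classes is {M1, M2}, {M3, M4}.

2 classes: {M1, M2}, {M3, M4}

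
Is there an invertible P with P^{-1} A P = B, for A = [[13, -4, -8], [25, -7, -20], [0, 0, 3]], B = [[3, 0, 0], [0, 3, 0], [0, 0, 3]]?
Both have characteristic polynomial (x - 3)^3, but the minimal polynomial of A is (x - 3)^2 while the minimal polynomial of B is x - 3. The minimal polynomial is a similarity invariant, so A and B are not similar.

No.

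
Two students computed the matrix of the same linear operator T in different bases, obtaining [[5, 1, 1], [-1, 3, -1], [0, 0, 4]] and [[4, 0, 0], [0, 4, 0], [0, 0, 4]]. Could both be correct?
Both have characteristic polynomial (x - 4)^3, but the minimal polynomial of A is (x - 4)^2 while the minimal polynomial of B is x - 4. The minimal polynomial is a similarity invariant, so A and B are not similar.

No.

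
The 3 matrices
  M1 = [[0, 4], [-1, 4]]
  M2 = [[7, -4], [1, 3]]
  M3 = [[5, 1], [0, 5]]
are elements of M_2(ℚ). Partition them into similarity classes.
Characteristic polynomials: χ_{M1} = (x - 2)^2, χ_{M2} = (x - 5)^2, χ_{M3} = (x - 5)^2.

{M1}: invariant factors (x - 2)^2.

{M2, M3}: invariant factors (x - 5)^2.

Matrices are similar if and only if their invariant-factor lists agree; the partition into similarity classes is {M1}, {M2, M3}.

2 classes: {M1}, {M2, M3}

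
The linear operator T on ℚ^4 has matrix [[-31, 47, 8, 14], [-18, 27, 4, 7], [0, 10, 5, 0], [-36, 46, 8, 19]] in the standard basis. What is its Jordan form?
J = [[5, 1, 0, 0], [0, 5, 1, 0], [0, 0, 5, 0], [0, 0, 0, 5]]

The characteristic polynomial is det(xI - A) = (x - 5)^4, so the eigenvalues are 5 (algebraic multiplicity 4).

For λ = 5: rank(A - 5I) = 2, rank((A - 5I)^2) = 1, rank((A - 5I)^3) = 0. The eigenspace has dimension 4 - 2 = 2, so there are 2 Jordan blocks; the rank sequence gives block sizes [3, 1].

Assembling the blocks gives the Jordan form J above.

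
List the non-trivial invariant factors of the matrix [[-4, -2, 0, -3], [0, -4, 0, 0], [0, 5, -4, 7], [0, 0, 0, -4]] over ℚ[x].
The Jordan structure of A has elementary divisors (x + 4)^2, (x + 4)^2. Arranging the block sizes at each eigenvalue in decreasing order and taking row products gives the invariant factors.

Invariant factors (smallest first, each dividing the next): (x + 4)^2, (x + 4)^2.

Check: the last factor (x + 4)^2 is the minimal polynomial, and the product (x + 4)^4 is the characteristic polynomial.

(x + 4)^2, (x + 4)^2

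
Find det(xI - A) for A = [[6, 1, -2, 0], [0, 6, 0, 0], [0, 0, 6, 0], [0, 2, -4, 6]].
χ_A(x) = (x - 6)^4

xI - A = [[x - 6, -1, 2, 0], [0, x - 6, 0, 0], [0, 0, x - 6, 0], [0, -2, 4, x - 6]].

Expanding det(xI - A) along the first row:
det(xI - A) = + (x - 6)·det([[x - 6, 0, 0], [0, x - 6, 0], [-2, 4, x - 6]]) - (-1)·det([[0, 0, 0], [0, x - 6, 0], [0, 4, x - 6]]) + (2)·det([[0, x - 6, 0], [0, 0, 0], [0, -2, x - 6]]) - (0)·det([[0, x - 6, 0], [0, 0, x - 6], [0, -2, 4]]).

Evaluating gives χ_A(x) = x^4 - 24x^3 + 216x^2 - 864x + 1296 = (x - 6)^4.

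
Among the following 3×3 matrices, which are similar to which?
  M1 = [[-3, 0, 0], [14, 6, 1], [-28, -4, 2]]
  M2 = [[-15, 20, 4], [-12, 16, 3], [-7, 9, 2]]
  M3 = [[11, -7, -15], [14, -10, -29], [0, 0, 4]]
Characteristic polynomials: χ_{M1} = (x - 4)^2(x + 3), χ_{M2} = (x - 1)^3, χ_{M3} = (x - 4)^2(x + 3).

{M1, M3}: invariant factors (x - 4)^2(x + 3).

{M2}: invariant factors (x - 1)^3.

Matrices are similar if and only if their invariant-factor lists agree; the partition into similarity classes is {M1, M3}, {M2}.

2 classes: {M1, M3}, {M2}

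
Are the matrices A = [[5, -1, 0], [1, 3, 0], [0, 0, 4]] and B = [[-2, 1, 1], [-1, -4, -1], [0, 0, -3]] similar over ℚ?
trace(A) = 12 but trace(B) = -9. The trace is a similarity invariant, so A and B are not similar.

No.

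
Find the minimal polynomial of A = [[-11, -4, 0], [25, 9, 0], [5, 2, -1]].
m_A(x) = (x + 1)^2

The characteristic polynomial factors as (x + 1)^3. The minimal polynomial is ∏(x - λ)^{k_λ} where k_λ is the size of the largest Jordan block at λ.

For λ = -1: rank(A + I) = 1, and the largest Jordan block has size 2 (the smallest k with rank((A + I)^k) = rank((A + I)^(k+1))).

So m_A(x) = (x + 1)^2.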